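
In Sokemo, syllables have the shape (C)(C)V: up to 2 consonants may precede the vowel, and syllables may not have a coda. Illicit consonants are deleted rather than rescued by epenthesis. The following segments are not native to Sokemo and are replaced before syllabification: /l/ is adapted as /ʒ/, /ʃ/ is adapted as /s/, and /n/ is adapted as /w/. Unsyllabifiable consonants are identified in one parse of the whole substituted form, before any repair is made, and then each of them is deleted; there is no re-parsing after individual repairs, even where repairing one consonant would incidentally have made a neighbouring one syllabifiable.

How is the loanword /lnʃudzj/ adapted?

wsu

Substitution: /l/ → /ʒ/, /n/ → /w/, /ʃ/ → /s/, giving /ʒwsudzj/.
Under (C)(C)V, the unsyllabifiable consonants are /ʒ/, /d/, /z/, /j/ (no codas are permitted; onsets may contain at most 2 consonants).
Deleting the stranded consonants removes /ʒ/, /d/, /z/, /j/.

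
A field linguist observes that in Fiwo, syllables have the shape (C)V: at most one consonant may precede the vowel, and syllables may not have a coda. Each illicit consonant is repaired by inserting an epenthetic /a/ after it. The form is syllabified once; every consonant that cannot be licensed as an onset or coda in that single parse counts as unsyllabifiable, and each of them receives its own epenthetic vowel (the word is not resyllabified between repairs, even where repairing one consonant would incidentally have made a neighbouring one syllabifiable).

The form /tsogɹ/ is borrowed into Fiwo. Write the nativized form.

The consonants /t/, /g/, /ɹ/ cannot be parsed into a legal (C)V syllable (no codas are permitted; onsets are limited to one consonant).
Inserting the epenthetic vowel yields /t/ → /ta/, /g/ → /ga/, /ɹ/ → /ɹa/.

tasogaɹa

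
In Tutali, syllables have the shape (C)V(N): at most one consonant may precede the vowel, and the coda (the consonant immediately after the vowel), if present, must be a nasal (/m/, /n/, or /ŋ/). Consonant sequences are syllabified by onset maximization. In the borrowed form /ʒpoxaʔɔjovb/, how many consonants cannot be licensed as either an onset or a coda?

3

Under (C)V(N), the unsyllabifiable consonants are /ʒ/, /v/, /b/ (only a nasal (/m/, /n/, or /ŋ/) is licensed in coda position; onsets are limited to one consonant).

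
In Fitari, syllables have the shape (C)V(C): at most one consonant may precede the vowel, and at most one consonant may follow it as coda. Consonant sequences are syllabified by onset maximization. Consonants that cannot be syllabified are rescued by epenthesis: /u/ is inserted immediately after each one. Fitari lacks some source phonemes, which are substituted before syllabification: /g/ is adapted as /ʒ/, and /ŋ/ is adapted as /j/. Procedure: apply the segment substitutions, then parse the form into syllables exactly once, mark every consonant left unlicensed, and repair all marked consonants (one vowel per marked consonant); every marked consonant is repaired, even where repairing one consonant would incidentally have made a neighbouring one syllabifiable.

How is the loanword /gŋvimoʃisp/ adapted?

ʒujuvimoʃispu

Substitution: /g/ → /ʒ/, /ŋ/ → /j/, giving /ʒjvimoʃisp/.
Under (C)V(C), the unsyllabifiable consonants are /ʒ/, /j/, /p/ (at most one coda consonant is licensed; onsets are limited to one consonant).
Epenthesis after each stranded consonant: /ʒ/ → /ʒu/, /j/ → /ju/, /p/ → /pu/.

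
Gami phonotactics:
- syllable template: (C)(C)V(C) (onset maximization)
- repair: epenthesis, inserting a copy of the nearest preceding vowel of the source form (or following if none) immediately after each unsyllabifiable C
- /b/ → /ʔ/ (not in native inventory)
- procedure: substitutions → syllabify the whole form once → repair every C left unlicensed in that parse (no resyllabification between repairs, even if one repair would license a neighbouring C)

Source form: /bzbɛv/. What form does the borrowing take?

ʔɛzʔɛv

Substitution: /b/ → /ʔ/, giving /ʔzʔɛv/.
Under (C)(C)V(C), the unsyllabifiable consonants are /ʔ/ (at most one coda consonant is licensed; onsets may contain at most 2 consonants).
Epenthesis after each stranded consonant: /ʔ/ → /ʔɛ/.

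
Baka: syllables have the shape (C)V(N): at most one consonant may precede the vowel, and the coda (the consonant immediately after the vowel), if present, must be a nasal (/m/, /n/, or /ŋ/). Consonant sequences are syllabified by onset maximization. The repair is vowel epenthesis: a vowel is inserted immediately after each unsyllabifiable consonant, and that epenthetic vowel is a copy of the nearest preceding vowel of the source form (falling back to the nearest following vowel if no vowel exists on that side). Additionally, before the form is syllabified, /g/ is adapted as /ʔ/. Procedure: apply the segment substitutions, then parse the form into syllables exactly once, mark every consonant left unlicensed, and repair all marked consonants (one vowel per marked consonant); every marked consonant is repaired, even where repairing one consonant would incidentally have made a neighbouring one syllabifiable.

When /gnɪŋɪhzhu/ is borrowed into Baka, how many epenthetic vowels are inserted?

3

After substitution the input is /ʔnɪŋɪhzhu/.
The unsyllabifiable consonants are /ʔ/, /h/, /z/; each receives one epenthetic vowel.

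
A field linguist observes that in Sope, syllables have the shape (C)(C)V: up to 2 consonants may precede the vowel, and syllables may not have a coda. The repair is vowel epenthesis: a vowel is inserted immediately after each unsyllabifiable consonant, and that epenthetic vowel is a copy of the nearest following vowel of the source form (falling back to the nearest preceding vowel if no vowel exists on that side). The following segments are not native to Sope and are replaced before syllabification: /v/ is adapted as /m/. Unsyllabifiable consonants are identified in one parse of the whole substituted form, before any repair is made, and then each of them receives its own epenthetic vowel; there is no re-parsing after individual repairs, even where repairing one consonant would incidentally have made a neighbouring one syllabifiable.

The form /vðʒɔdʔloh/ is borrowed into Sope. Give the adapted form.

mɔðʒɔdoʔloho

Substitution: /v/ → /m/, giving /mðʒɔdʔloh/.
The consonants /m/, /d/, /h/ cannot be parsed into a legal (C)(C)V syllable (no codas are permitted; onsets may contain at most 2 consonants).
Inserting the epenthetic vowel yields /m/ → /mɔ/, /d/ → /do/, /h/ → /ho/.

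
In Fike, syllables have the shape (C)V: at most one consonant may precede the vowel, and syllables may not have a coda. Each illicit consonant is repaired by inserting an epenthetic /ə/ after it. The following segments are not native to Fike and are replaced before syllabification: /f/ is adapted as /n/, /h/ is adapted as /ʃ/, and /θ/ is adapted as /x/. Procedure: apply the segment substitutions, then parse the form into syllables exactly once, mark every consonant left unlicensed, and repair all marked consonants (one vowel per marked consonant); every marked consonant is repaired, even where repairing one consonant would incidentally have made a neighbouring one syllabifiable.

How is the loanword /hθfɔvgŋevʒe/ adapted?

Substitution: /h/ → /ʃ/, /θ/ → /x/, /f/ → /n/, giving /ʃxnɔvgŋevʒe/.
Under (C)V, the unsyllabifiable consonants are /ʃ/, /x/, /v/, /g/, /v/ (no codas are permitted; onsets are limited to one consonant).
Epenthesis after each stranded consonant: /ʃ/ → /ʃə/, /x/ → /xə/, /v/ → /və/, /g/ → /gə/, /v/ → /və/.

ʃəxənɔvəgəŋevəʒe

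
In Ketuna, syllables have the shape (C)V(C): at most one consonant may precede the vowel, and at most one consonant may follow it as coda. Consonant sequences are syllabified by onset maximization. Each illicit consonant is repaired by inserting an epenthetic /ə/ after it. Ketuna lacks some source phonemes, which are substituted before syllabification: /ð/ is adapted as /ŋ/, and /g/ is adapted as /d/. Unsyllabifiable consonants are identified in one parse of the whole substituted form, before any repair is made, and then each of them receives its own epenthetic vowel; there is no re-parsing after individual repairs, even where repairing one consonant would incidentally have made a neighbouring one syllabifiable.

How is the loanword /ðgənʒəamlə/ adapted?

Substitution: /ð/ → /ŋ/, /g/ → /d/, giving /ŋdənʒəamlə/.
Under (C)V(C), the unsyllabifiable consonants are /ŋ/ (at most one coda consonant is licensed; onsets are limited to one consonant).
Each unlicensed consonant becomes the onset of a new syllable: /ŋ/ → /ŋə/.

ŋədənʒəamlə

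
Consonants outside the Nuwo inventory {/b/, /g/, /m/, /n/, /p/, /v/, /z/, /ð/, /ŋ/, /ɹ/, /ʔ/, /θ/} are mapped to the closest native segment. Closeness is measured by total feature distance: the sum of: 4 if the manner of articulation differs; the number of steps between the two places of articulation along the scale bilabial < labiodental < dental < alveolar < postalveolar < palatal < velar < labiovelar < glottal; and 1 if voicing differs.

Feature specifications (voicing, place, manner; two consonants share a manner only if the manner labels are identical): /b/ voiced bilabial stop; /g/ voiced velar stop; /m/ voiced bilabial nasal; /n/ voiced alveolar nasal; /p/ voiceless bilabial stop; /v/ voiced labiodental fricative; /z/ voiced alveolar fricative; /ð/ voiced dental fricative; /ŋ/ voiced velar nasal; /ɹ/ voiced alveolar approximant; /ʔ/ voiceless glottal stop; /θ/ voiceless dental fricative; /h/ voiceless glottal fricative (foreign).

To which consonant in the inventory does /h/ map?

ʔ

/ʔ/ is closest: manner differs (fricative→stop, +4), place distance 0 (glottal→glottal), same voicing; total 4. Next closest is /z/ at distance 6.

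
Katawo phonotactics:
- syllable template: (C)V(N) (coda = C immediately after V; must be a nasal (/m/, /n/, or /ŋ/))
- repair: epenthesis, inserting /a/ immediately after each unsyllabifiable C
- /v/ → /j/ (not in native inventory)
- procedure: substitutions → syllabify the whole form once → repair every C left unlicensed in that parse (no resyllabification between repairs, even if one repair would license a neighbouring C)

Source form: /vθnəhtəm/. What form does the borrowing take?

jaθanəhatəm

Substitution: /v/ → /j/, giving /jθnəhtəm/.
Syllabifying with onset maximization leaves /j/, /θ/, /h/ stranded (only a nasal (/m/, /n/, or /ŋ/) is licensed in coda position; onsets are limited to one consonant).
Epenthesis after each stranded consonant: /j/ → /ja/, /θ/ → /θa/, /h/ → /ha/.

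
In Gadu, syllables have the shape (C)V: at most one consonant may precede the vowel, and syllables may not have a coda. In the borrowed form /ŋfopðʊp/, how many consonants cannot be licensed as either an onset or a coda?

3

Syllabifying with onset maximization leaves /ŋ/, /p/, /p/ stranded (no codas are permitted; onsets are limited to one consonant).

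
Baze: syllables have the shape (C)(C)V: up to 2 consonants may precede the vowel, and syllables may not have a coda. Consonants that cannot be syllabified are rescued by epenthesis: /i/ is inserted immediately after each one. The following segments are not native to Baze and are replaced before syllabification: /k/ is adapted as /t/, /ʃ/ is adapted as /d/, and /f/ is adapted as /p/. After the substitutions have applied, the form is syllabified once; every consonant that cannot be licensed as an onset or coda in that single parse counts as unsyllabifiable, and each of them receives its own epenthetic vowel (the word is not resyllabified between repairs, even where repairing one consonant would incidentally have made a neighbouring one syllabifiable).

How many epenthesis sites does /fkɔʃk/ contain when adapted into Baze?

2

After substitution the input is /ptɔdt/.
The unsyllabifiable consonants are /d/, /t/; each receives one epenthetic vowel.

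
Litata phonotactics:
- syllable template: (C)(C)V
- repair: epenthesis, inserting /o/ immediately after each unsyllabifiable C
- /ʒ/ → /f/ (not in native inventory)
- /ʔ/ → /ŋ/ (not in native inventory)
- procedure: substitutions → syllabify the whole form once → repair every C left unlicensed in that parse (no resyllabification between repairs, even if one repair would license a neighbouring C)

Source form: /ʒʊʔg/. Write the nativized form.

Substitution: /ʒ/ → /f/, /ʔ/ → /ŋ/, giving /fʊŋg/.
Syllabifying with onset maximization leaves /ŋ/, /g/ stranded (no codas are permitted; onsets may contain at most 2 consonants).
Each unlicensed consonant becomes the onset of a new syllable: /ŋ/ → /ŋo/, /g/ → /go/.

fʊŋogo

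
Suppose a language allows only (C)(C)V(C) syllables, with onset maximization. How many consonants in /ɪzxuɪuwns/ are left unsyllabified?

The consonants /n/, /s/ cannot be parsed into a legal (C)(C)V(C) syllable (at most one coda consonant is licensed; onsets may contain at most 2 consonants).

2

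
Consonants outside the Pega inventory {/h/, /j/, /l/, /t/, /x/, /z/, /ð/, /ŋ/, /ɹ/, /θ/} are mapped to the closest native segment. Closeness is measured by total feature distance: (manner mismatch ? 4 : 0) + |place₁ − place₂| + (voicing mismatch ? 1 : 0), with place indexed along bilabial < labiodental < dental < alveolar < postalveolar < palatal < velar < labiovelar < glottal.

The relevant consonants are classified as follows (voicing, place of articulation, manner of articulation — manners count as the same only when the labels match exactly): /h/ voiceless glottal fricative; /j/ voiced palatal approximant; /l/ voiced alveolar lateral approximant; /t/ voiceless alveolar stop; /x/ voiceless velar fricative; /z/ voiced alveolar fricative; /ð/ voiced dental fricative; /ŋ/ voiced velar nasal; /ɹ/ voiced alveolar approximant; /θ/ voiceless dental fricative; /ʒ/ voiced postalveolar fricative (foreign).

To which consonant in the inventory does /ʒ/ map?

/z/ is closest: same manner (fricative), place distance 1 (postalveolar→alveolar), same voicing; total 1. Next closest is /ð/ at distance 2.

z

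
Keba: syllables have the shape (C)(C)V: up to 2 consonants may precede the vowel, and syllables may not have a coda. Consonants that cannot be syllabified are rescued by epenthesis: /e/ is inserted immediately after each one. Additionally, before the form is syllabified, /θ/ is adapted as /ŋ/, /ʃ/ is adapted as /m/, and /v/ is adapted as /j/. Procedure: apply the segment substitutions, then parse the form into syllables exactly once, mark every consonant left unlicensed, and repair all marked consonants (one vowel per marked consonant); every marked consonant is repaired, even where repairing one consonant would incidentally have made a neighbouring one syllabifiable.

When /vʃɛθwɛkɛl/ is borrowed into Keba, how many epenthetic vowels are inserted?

1

After substitution the input is /jmɛŋwɛkɛl/.
The unsyllabifiable consonants are /l/; each receives one epenthetic vowel.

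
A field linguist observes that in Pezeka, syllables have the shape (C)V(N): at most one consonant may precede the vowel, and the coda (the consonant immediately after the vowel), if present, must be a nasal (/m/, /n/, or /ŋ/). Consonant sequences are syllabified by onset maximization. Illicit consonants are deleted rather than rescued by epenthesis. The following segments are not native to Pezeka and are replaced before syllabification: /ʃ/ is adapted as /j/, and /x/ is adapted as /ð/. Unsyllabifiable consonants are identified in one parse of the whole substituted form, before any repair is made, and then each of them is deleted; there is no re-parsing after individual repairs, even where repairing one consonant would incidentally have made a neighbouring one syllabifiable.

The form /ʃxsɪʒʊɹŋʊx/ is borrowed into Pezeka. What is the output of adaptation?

sɪʒʊŋʊ

Substitution: /ʃ/ → /j/, /x/ → /ð/, giving /jðsɪʒʊɹŋʊð/.
Under (C)V(N), the unsyllabifiable consonants are /j/, /ð/, /ɹ/, /ð/ (only a nasal (/m/, /n/, or /ŋ/) is licensed in coda position; onsets are limited to one consonant).
Deletion applies to /j/, /ð/, /ɹ/, /ð/.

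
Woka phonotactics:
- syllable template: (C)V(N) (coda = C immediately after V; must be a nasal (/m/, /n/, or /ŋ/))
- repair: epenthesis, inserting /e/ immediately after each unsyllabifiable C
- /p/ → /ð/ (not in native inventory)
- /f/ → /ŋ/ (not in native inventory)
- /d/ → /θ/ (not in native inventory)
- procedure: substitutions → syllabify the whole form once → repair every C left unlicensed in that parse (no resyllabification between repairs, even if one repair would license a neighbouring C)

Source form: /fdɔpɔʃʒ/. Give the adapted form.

Substitution: /f/ → /ŋ/, /d/ → /θ/, /p/ → /ð/, giving /ŋθɔðɔʃʒ/.
Under (C)V(N), the unsyllabifiable consonants are /ŋ/, /ʃ/, /ʒ/ (only a nasal (/m/, /n/, or /ŋ/) is licensed in coda position; onsets are limited to one consonant).
Epenthesis after each stranded consonant: /ŋ/ → /ŋe/, /ʃ/ → /ʃe/, /ʒ/ → /ʒe/.

ŋeθɔðɔʃeʒe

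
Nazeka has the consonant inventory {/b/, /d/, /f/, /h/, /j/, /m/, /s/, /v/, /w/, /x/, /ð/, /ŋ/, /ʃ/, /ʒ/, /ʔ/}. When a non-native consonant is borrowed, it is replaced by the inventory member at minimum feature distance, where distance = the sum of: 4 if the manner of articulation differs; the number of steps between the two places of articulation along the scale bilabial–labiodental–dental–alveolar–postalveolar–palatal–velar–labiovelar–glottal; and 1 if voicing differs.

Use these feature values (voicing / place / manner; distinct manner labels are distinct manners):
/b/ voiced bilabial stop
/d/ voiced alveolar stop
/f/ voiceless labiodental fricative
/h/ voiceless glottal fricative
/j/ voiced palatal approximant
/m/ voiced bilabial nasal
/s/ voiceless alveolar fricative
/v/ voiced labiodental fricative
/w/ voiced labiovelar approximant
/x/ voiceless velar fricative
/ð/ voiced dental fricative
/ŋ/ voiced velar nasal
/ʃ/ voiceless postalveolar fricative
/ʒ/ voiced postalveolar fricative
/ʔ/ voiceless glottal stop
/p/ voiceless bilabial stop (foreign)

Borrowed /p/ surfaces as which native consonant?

b

/b/ is closest: same manner (stop), place distance 0 (bilabial→bilabial), voicing differs (+1); total 1. Next closest is /d/ at distance 4.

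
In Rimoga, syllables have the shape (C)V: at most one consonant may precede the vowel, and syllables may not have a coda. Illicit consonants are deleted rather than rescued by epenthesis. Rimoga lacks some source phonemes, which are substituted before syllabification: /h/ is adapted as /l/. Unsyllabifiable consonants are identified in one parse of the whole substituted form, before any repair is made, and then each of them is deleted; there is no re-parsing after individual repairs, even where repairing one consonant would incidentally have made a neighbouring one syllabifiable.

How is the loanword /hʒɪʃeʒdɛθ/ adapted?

Substitution: /h/ → /l/, giving /lʒɪʃeʒdɛθ/.
Under (C)V, the unsyllabifiable consonants are /l/, /ʒ/, /θ/ (no codas are permitted; onsets are limited to one consonant).
Deleting the stranded consonants removes /l/, /ʒ/, /θ/.

ʒɪʃedɛ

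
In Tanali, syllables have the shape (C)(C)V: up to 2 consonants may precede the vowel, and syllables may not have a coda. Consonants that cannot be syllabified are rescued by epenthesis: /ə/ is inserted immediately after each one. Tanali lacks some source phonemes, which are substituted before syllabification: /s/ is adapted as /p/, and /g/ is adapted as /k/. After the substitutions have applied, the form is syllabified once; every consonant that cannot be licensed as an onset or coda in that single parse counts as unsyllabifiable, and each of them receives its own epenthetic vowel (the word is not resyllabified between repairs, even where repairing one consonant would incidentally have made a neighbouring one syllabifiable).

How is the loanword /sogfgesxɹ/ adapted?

pokəfkepəxəɹə

Substitution: /s/ → /p/, /g/ → /k/, giving /pokfkepxɹ/.
The consonants /k/, /p/, /x/, /ɹ/ cannot be parsed into a legal (C)(C)V syllable (no codas are permitted; onsets may contain at most 2 consonants).
Epenthesis after each stranded consonant: /k/ → /kə/, /p/ → /pə/, /x/ → /xə/, /ɹ/ → /ɹə/.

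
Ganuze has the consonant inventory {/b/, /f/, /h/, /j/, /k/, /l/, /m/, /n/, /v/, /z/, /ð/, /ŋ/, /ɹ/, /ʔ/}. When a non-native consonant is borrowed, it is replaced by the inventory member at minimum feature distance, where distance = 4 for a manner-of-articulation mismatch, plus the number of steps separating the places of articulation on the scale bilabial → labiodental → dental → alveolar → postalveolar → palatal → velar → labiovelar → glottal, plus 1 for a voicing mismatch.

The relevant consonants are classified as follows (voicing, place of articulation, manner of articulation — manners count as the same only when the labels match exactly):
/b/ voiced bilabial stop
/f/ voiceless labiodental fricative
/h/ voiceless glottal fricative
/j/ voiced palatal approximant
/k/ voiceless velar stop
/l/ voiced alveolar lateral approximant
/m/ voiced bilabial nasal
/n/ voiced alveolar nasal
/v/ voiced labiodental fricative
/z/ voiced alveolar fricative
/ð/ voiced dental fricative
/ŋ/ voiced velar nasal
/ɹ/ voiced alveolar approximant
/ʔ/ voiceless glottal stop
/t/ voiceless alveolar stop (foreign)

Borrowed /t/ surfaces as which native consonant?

/k/ is closest: same manner (stop), place distance 3 (alveolar→velar), same voicing; total 3. Next closest is /b/ at distance 4.

k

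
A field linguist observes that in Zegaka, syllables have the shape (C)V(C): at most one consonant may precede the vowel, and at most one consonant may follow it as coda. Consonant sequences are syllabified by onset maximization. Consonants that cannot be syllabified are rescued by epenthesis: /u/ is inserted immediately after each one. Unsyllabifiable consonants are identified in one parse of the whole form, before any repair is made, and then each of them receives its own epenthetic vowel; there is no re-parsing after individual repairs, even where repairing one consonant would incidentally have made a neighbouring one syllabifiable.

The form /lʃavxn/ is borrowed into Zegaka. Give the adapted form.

Syllabifying with onset maximization leaves /l/, /x/, /n/ stranded (at most one coda consonant is licensed; onsets are limited to one consonant).
Epenthesis after each stranded consonant: /l/ → /lu/, /x/ → /xu/, /n/ → /nu/.

luʃavxunu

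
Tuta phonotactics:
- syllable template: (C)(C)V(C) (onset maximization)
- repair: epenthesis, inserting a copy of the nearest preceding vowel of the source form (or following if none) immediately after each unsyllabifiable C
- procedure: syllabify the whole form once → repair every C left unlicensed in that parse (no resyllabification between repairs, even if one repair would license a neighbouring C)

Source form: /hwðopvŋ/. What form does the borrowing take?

The consonants /h/, /v/, /ŋ/ cannot be parsed into a legal (C)(C)V(C) syllable (at most one coda consonant is licensed; onsets may contain at most 2 consonants).
Inserting the epenthetic vowel yields /h/ → /ho/, /v/ → /vo/, /ŋ/ → /ŋo/.

howðopvoŋo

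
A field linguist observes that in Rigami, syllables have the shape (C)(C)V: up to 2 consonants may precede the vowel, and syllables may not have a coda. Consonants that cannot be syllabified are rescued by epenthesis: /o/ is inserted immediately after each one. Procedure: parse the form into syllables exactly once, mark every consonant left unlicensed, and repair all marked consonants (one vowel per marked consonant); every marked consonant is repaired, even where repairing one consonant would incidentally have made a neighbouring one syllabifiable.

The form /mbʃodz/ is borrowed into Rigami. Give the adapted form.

mobʃodozo

Syllabifying with onset maximization leaves /m/, /d/, /z/ stranded (no codas are permitted; onsets may contain at most 2 consonants).
Epenthesis after each stranded consonant: /m/ → /mo/, /d/ → /do/, /z/ → /zo/.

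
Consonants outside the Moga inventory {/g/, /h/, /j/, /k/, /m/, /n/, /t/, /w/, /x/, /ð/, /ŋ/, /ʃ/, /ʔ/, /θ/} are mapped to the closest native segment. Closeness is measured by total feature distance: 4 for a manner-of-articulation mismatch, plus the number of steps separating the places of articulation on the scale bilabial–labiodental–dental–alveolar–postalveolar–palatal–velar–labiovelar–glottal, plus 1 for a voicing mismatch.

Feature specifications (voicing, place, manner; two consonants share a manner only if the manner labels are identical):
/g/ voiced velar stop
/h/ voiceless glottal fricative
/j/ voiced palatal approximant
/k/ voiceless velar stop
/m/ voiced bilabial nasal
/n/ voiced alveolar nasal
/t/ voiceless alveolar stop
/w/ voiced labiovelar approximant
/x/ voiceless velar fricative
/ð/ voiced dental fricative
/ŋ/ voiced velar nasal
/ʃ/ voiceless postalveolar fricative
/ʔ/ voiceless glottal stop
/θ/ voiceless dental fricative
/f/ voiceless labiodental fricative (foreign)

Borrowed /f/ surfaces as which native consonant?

/θ/ is closest: same manner (fricative), place distance 1 (labiodental→dental), same voicing; total 1. Next closest is /ð/ at distance 2.

θ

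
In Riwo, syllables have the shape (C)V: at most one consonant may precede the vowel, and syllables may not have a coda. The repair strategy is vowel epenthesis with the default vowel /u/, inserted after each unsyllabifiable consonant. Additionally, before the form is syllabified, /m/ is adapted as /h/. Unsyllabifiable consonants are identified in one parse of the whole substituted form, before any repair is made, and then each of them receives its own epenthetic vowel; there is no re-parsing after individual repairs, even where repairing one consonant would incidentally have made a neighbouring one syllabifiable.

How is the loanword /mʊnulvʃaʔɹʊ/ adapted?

hʊnuluvuʃaʔuɹʊ

Substitution: /m/ → /h/, giving /hʊnulvʃaʔɹʊ/.
Syllabifying with onset maximization leaves /l/, /v/, /ʔ/ stranded (no codas are permitted; onsets are limited to one consonant).
Epenthesis after each stranded consonant: /l/ → /lu/, /v/ → /vu/, /ʔ/ → /ʔu/.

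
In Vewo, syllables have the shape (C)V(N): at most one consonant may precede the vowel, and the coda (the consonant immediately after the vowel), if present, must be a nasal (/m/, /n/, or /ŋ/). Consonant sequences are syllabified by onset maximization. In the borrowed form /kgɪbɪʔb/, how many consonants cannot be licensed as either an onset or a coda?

The consonants /k/, /ʔ/, /b/ cannot be parsed into a legal (C)V(N) syllable (only a nasal (/m/, /n/, or /ŋ/) is licensed in coda position; onsets are limited to one consonant).

3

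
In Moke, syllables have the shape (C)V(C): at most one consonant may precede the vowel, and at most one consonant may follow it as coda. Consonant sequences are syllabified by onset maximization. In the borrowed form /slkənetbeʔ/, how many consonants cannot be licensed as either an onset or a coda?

The consonants /s/, /l/ cannot be parsed into a legal (C)V(C) syllable (at most one coda consonant is licensed; onsets are limited to one consonant).

2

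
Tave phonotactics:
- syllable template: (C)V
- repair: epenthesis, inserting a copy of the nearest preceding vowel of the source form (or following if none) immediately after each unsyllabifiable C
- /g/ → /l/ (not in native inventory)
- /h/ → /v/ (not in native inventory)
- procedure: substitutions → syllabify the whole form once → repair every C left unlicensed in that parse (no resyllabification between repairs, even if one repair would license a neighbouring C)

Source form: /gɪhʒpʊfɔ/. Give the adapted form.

Substitution: /g/ → /l/, /h/ → /v/, giving /lɪvʒpʊfɔ/.
Syllabifying with onset maximization leaves /v/, /ʒ/ stranded (no codas are permitted; onsets are limited to one consonant).
Epenthesis after each stranded consonant: /v/ → /vɪ/, /ʒ/ → /ʒɪ/.

lɪvɪʒɪpʊfɔ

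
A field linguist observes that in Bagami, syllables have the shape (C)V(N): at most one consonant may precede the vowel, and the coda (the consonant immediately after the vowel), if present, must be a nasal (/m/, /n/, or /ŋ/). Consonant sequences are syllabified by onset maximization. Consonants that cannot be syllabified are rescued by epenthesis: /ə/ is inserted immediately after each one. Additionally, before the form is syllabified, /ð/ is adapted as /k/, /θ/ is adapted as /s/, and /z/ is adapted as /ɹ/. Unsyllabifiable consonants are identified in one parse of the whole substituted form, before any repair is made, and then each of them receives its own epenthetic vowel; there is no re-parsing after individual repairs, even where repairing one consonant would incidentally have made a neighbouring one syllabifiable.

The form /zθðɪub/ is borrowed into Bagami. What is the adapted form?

ɹəsəkɪubə

Substitution: /z/ → /ɹ/, /θ/ → /s/, /ð/ → /k/, giving /ɹskɪub/.
Under (C)V(N), the unsyllabifiable consonants are /ɹ/, /s/, /b/ (only a nasal (/m/, /n/, or /ŋ/) is licensed in coda position; onsets are limited to one consonant).
Each unlicensed consonant becomes the onset of a new syllable: /ɹ/ → /ɹə/, /s/ → /sə/, /b/ → /bə/.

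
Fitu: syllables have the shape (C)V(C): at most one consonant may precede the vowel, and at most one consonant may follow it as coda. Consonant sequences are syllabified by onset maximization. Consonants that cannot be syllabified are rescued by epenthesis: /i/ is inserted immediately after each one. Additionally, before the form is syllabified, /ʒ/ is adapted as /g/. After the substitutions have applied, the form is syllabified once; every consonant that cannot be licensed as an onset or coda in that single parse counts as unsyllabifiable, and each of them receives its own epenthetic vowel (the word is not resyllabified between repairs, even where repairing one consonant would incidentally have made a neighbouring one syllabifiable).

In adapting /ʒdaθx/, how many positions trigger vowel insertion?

2

After substitution the input is /gdaθx/.
The unsyllabifiable consonants are /g/, /x/; each receives one epenthetic vowel.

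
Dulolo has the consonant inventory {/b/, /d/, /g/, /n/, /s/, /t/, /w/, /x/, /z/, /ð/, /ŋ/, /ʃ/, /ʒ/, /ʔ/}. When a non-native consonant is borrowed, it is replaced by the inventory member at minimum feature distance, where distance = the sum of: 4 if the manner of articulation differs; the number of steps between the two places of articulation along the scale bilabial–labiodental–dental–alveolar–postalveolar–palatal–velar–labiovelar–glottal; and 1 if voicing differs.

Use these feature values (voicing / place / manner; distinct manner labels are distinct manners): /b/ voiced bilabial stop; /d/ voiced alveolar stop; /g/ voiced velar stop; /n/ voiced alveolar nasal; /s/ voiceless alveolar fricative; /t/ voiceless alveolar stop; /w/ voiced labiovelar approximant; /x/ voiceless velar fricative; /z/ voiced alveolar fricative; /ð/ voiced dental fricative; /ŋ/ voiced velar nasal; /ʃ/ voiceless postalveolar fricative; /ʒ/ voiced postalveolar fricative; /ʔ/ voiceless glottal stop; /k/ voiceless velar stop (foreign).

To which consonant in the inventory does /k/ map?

/g/ is closest: same manner (stop), place distance 0 (velar→velar), voicing differs (+1); total 1. Next closest is /ʔ/ at distance 2.

g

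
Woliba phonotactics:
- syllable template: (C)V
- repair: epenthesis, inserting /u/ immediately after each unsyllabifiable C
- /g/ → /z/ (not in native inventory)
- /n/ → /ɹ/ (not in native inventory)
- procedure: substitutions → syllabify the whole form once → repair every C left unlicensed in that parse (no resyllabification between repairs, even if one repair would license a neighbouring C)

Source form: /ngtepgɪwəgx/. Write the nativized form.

Substitution: /n/ → /ɹ/, /g/ → /z/, giving /ɹztepzɪwəzx/.
The consonants /ɹ/, /z/, /p/, /z/, /x/ cannot be parsed into a legal (C)V syllable (no codas are permitted; onsets are limited to one consonant).
Epenthesis after each stranded consonant: /ɹ/ → /ɹu/, /z/ → /zu/, /p/ → /pu/, /z/ → /zu/, /x/ → /xu/.

ɹuzutepuzɪwəzuxu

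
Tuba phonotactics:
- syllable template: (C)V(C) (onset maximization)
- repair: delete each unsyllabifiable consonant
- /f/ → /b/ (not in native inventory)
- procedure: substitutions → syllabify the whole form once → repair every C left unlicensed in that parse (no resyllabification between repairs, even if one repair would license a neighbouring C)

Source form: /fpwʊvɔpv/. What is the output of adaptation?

Substitution: /f/ → /b/, giving /bpwʊvɔpv/.
Syllabifying with onset maximization leaves /b/, /p/, /v/ stranded (at most one coda consonant is licensed; onsets are limited to one consonant).
Deletion applies to /b/, /p/, /v/.

wʊvɔp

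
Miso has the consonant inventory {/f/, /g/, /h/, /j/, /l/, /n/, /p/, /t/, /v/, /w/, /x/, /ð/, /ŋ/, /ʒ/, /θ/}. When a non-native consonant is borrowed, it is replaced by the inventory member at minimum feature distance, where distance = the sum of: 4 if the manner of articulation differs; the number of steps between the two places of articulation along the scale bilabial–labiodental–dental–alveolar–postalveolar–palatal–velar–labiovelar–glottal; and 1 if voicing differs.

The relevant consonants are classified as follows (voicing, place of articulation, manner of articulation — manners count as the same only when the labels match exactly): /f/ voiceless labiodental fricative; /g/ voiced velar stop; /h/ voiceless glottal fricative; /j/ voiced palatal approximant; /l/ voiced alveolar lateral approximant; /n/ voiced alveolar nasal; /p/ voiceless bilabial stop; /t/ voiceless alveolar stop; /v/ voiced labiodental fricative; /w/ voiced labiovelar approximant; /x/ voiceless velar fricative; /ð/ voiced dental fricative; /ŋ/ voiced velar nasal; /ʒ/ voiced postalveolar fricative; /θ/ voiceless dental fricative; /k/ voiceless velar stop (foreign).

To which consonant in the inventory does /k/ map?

g

/g/ is closest: same manner (stop), place distance 0 (velar→velar), voicing differs (+1); total 1. Next closest is /t/ at distance 3.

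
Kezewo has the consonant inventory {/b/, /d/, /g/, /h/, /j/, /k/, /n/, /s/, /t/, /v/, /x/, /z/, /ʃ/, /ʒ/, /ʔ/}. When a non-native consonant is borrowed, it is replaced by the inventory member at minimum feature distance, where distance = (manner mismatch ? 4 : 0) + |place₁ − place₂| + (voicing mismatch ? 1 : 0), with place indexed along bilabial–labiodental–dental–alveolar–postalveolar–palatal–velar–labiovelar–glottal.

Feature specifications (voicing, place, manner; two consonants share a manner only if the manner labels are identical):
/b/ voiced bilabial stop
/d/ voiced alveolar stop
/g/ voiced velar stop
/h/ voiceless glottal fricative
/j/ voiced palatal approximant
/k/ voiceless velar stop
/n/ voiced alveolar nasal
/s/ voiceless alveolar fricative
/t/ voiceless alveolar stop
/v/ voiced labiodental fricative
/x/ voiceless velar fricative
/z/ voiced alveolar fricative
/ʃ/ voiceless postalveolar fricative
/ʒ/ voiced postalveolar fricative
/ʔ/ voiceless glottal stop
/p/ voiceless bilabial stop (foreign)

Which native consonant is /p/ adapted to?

/b/ is closest: same manner (stop), place distance 0 (bilabial→bilabial), voicing differs (+1); total 1. Next closest is /t/ at distance 3.

b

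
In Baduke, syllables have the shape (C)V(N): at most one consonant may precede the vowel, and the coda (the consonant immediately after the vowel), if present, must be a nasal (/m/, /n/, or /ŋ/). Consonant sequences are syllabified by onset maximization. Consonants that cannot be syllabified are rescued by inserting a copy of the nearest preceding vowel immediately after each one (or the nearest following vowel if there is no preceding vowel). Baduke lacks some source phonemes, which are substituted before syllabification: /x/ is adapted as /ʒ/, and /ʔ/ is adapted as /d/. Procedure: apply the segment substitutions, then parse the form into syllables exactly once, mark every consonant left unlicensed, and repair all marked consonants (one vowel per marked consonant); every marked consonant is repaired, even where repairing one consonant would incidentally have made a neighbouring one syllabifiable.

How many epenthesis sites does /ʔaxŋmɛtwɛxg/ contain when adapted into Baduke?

After substitution the input is /daʒŋmɛtwɛʒg/.
The unsyllabifiable consonants are /ʒ/, /ŋ/, /t/, /ʒ/, /g/; each receives one epenthetic vowel.

5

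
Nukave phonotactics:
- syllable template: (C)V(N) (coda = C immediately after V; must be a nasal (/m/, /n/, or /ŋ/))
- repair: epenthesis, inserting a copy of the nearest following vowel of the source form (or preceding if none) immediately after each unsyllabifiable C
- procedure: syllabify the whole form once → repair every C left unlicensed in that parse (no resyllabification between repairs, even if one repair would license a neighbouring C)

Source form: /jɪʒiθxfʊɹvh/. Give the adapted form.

jɪʒiθʊxʊfʊɹʊvʊhʊ

Syllabifying with onset maximization leaves /θ/, /x/, /ɹ/, /v/, /h/ stranded (only a nasal (/m/, /n/, or /ŋ/) is licensed in coda position; onsets are limited to one consonant).
Each unlicensed consonant becomes the onset of a new syllable: /θ/ → /θʊ/, /x/ → /xʊ/, /ɹ/ → /ɹʊ/, /v/ → /vʊ/, /h/ → /hʊ/.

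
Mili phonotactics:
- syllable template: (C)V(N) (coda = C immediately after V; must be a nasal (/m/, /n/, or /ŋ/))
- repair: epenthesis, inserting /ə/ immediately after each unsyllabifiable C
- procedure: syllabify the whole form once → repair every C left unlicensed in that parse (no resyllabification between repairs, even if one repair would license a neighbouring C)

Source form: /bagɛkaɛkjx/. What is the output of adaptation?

The consonants /k/, /j/, /x/ cannot be parsed into a legal (C)V(N) syllable (only a nasal (/m/, /n/, or /ŋ/) is licensed in coda position; onsets are limited to one consonant).
Each unlicensed consonant becomes the onset of a new syllable: /k/ → /kə/, /j/ → /jə/, /x/ → /xə/.

bagɛkaɛkəjəxə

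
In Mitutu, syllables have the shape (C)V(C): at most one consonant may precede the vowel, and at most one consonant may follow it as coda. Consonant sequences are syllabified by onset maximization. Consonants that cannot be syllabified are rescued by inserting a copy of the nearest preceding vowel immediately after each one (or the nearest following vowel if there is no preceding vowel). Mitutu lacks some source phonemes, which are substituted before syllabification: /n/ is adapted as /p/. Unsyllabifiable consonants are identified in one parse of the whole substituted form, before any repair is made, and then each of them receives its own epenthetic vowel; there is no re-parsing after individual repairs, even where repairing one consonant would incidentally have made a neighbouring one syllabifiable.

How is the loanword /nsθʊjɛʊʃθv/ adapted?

pʊsʊθʊjɛʊʃθʊvʊ

Substitution: /n/ → /p/, giving /psθʊjɛʊʃθv/.
Syllabifying with onset maximization leaves /p/, /s/, /θ/, /v/ stranded (at most one coda consonant is licensed; onsets are limited to one consonant).
Inserting the epenthetic vowel yields /p/ → /pʊ/, /s/ → /sʊ/, /θ/ → /θʊ/, /v/ → /vʊ/.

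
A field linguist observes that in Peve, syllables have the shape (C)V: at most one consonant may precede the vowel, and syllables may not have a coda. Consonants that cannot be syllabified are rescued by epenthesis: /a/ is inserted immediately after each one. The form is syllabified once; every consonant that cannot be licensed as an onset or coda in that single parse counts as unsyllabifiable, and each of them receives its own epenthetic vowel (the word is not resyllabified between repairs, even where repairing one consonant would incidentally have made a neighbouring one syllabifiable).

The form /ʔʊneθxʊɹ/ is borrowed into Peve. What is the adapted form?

ʔʊneθaxʊɹa

Under (C)V, the unsyllabifiable consonants are /θ/, /ɹ/ (no codas are permitted; onsets are limited to one consonant).
Each unlicensed consonant becomes the onset of a new syllable: /θ/ → /θa/, /ɹ/ → /ɹa/.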